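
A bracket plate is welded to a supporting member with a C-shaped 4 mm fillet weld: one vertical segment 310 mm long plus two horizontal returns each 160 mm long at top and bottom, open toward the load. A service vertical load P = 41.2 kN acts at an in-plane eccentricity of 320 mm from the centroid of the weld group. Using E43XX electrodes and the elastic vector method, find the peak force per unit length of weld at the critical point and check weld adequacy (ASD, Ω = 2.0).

f_max ≈ 263 N/mm; adequate

E43XX → F_EXX = 430 MPa.
Total weld length L_w = 630 mm. Treat welds as unit-width lines.
Centroid: x̄ = 2×160×80 / 630 = 40.63 mm from the vertical weld.
Polar moment about centroid: J = I_x + I_y = [310³/12 + 2×160×155²] + [310×40.63² + 2(160³/12 + 160×39.37²)] = 11860000 mm³.
Direct shear f_v = P/L_w = 41.2×10³ / 630 = 65.4 N/mm (vertical).
Torsion M = P·e = 41.2×10³ × 320 = 13184000 N·mm.
Critical point at (x, y) = (119.4, 155) from centroid. f_tx = M·y/J = 172.3 N/mm; f_ty = M·x/J = 132.7 N/mm.
Resultant f_max = √[f_tx² + (f_v + f_ty)²] = √[172.3² + (65.4 + 132.7)²] = 262.5 N/mm.
Capacity per unit length: r_n/Ω = (1/2.0) × 0.6 × 430 × (0.707 × 4) = 364.8 N/mm.
262.5 ≤ 364.8 → adequate.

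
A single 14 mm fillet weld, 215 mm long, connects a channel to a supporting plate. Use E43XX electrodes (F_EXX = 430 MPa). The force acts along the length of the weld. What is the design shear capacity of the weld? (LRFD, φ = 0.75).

φR_n ≈ 412 kN

Effective throat t_e = 0.707 × 14 = 9.898 mm.
Total length L = 215 mm; A_we = 9.898 × 215 = 2128 mm².
F_nw = 0.6 F_EXX = 0.6 × 430 = 258 MPa.
φR_n = 0.75 × 258 × 2128 × 10⁻³ = 411.8 kN.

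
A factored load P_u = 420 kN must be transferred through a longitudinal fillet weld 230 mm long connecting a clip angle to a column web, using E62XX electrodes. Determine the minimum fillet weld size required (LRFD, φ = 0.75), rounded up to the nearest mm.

w = 10 mm

E62XX → F_EXX = 620 MPa.
Total weld length L = 230 mm.
Required throat t_e = P_u / (φ × 0.6 F_EXX × L) = 420 / (0.75 × 0.6 × 620 × 230 × 10⁻³) = 6.545 mm.
Required leg w = t_e / 0.707 = 9.258 mm → use 10 mm.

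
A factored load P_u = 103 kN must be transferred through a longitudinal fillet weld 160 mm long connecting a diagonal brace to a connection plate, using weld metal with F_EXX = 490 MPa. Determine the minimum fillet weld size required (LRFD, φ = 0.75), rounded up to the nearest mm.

Total weld length L = 160 mm.
Required throat t_e = P_u / (φ × 0.6 F_EXX × L) = 103 / (0.75 × 0.6 × 490 × 160 × 10⁻³) = 2.92 mm.
Required leg w = t_e / 0.707 = 4.129 mm → use 5 mm.

w = 5 mm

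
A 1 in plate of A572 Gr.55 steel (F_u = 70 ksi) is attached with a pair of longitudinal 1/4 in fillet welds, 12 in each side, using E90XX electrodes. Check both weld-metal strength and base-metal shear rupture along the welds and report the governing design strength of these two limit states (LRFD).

φR_n ≈ 172 kip (weld metal governs)

E90XX → F_EXX = 90 ksi.
t_e = 0.707 × 0.25 = 0.1767 in; L = 24 in.
Weld metal: φR_n = 0.75 × 0.6 × 90 × 0.1767 × 24 = 171.8 kip.
Base metal (shear rupture): φR_n = 0.75 × 0.6 × 70 × 1 × 24 = 756 kip.
Governing: weld metal.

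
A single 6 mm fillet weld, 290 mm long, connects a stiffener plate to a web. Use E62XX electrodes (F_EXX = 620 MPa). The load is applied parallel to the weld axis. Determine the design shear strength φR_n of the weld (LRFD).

φR_n ≈ 343 kN

Effective throat t_e = 0.707 × 6 = 4.242 mm.
Total length L = 290 mm; A_we = 4.242 × 290 = 1230 mm².
F_nw = 0.6 F_EXX = 0.6 × 620 = 372 MPa.
φR_n = 0.75 × 372 × 1230 × 10⁻³ = 343.2 kN.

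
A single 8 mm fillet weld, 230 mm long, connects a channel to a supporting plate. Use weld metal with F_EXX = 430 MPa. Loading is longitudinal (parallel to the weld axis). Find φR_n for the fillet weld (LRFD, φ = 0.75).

Effective throat t_e = 0.707 × 8 = 5.656 mm.
Total length L = 230 mm; A_we = 5.656 × 230 = 1301 mm².
F_nw = 0.6 F_EXX = 0.6 × 430 = 258 MPa.
φR_n = 0.75 × 258 × 1301 × 10⁻³ = 251.7 kN.

φR_n ≈ 252 kN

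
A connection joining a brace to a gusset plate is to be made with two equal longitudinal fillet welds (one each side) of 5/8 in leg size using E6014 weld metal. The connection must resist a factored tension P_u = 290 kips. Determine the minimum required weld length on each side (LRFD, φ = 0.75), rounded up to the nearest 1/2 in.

L = 12.5 in on each side

E60XX → F_EXX = 60 ksi.
Throat t_e = 0.707 × 0.625 = 0.4419 in.
φr_n = 0.75 × 0.6 × 60 × 0.4419 = 11.93 kips/in.
L_req = P_u / φr_n = 290 / 11.93 = 24.31 in total.
Per side: 24.31 / 2 = 12.15 in.
Round up → use L = 12.5 in on each side.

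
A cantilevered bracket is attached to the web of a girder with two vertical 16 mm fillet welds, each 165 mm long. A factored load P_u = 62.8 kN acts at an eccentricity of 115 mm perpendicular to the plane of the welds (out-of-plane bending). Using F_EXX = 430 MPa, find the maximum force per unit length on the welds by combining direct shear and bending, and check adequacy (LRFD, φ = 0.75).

L_w = 2 × 165 = 330 mm; section modulus (unit throat) S = 2 × L²/6 = 9075 mm².
Direct shear f_v = P/L_w = 62.8×10³/330 = 190.3 N/mm.
Moment M = P × e = 62.8×10³ × 115 = 7222000 N·mm; bending f_b = M/S = 795.8 N/mm.
f_max = √(f_v² + f_b²) = √(190.3² + 795.8²) = 818.2 N/mm.
φr_n = 0.75 × 0.6 × 430 × (0.707 × 16) = 2189 N/mm → adequate.

f_max ≈ 818 N/mm; adequate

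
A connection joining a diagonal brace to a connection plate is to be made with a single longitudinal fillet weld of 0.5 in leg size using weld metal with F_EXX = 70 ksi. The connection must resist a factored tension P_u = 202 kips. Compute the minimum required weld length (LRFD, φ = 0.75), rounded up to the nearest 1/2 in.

L = 18.5 in

Throat t_e = 0.707 × 0.5 = 0.3535 in.
φr_n = 0.75 × 0.6 × 70 × 0.3535 = 11.14 kips/in.
L_req = P_u / φr_n = 202 / 11.14 = 18.14 in total.
Round up → use L = 18.5 in.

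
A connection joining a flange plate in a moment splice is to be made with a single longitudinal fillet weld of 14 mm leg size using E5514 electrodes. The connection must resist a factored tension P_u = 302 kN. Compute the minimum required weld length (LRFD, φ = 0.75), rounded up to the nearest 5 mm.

L = 125 mm

E55XX → F_EXX = 550 MPa.
Throat t_e = 0.707 × 14 = 9.898 mm.
φr_n = 0.75 × 0.6 × 550 × 9.898 × 10⁻³ = 2.45 kN/mm.
L_req = P_u / φr_n = 302 / 2.45 = 123.3 mm total.
Round up → use L = 125 mm.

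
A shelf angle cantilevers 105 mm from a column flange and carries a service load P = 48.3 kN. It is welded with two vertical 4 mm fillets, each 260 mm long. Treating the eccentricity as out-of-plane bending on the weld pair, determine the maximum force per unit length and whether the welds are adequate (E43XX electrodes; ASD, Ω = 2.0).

E43XX → F_EXX = 430 MPa.
L_w = 2 × 260 = 520 mm; section modulus (unit throat) S = 2 × L²/6 = 22530 mm².
Direct shear f_v = P/L_w = 48.3×10³/520 = 92.88 N/mm.
Moment M = P × e = 48.3×10³ × 105 = 5071500 N·mm; bending f_b = M/S = 225.1 N/mm.
f_max = √(f_v² + f_b²) = √(92.88² + 225.1²) = 243.5 N/mm.
r_n/Ω = (1/2.0) × 0.6 × 430 × (0.707 × 4) = 364.8 N/mm → adequate.

f_max ≈ 243 N/mm; adequate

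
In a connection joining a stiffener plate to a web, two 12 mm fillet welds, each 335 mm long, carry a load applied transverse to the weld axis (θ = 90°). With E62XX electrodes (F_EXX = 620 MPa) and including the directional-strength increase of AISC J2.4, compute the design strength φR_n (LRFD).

φR_n ≈ 2380 kN

t_e = 0.707 × 12 = 8.484 mm; A_we = 8.484 × 670 = 5684 mm².
Directional factor: 1.0 + 0.5 sin^1.5(90°) = 1.5.
F_nw = 0.6 × 620 × 1.5 = 558 MPa.
φR_n = 0.75 × 558 × 5684 × 10⁻³ = 2379 kN.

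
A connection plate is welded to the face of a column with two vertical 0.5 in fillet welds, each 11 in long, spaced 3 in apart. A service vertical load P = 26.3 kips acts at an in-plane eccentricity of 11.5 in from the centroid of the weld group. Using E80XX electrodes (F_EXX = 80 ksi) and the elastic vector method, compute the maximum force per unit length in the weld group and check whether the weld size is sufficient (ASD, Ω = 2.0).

Total weld length L_w = 22 in. Treat welds as unit-width lines.
Polar moment about centroid: J = 2[d³/12 + d(b/2)²] = 2[11³/12 + 11×1.5²] = 271.3 in³.
Direct shear f_v = P/L_w = 26.3 / 22 = 1.195 kip/in (vertical).
Torsion M = P·e = 26.3 × 11.5 = 302.45 kip·in.
Critical point at (x, y) = (1.5, 5.5) from centroid. f_tx = M·y/J = 6.131 kip/in; f_ty = M·x/J = 1.672 kip/in.
Resultant f_max = √[f_tx² + (f_v + f_ty)²] = √[6.131² + (1.195 + 1.672)²] = 6.768 kip/in.
Capacity per unit length: r_n/Ω = (1/2.0) × 0.6 × 80 × (0.707 × 0.5) = 8.484 kip/in.
6.768 ≤ 8.484 → adequate.

f_max ≈ 6.77 kip/in; adequate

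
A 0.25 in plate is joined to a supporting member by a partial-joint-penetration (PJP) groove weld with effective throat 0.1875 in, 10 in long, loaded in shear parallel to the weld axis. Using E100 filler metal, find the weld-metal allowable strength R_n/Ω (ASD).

R_n/Ω ≈ 56.2 kip

E100XX → F_EXX = 100 ksi.
Effective throat (given) t_e = 0.1875 in.
A_we = 0.1875 × 10 = 1.875 in².
F_nw = 0.6 F_EXX = 60 ksi.
R_n/Ω = (60 × 1.875) / 2.0 = 56.25 kip.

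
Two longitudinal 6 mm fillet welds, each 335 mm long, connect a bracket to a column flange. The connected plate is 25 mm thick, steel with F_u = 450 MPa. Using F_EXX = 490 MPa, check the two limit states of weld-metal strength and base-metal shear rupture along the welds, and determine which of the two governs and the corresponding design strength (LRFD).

t_e = 0.707 × 6 = 4.242 mm; L = 670 mm.
Weld metal: φR_n = 0.75 × 0.6 × 490 × 4.242 × 670 × 10⁻³ = 626.7 kN.
Base metal (shear rupture): φR_n = 0.75 × 0.6 × 450 × 25 × 670 × 10⁻³ = 3392 kN.
Governing: weld metal.

φR_n ≈ 627 kN (weld metal governs)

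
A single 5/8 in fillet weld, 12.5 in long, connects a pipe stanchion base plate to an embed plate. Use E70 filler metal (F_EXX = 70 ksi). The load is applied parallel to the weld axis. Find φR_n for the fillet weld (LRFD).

φR_n ≈ 174 kip

Effective throat t_e = 0.707 × 0.625 = 0.4419 in.
Total length L = 12.5 in; A_we = 0.4419 × 12.5 = 5.523 in².
F_nw = 0.6 F_EXX = 0.6 × 70 = 42 ksi.
φR_n = 0.75 × 42 × 5.523 = 174 kip.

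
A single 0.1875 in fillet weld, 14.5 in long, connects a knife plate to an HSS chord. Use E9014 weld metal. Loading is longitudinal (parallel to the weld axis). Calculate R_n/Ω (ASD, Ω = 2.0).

E90XX → F_EXX = 90 ksi.
Effective throat t_e = 0.707 × 0.1875 = 0.1326 in.
Total length L = 14.5 in; A_we = 0.1326 × 14.5 = 1.922 in².
F_nw = 0.6 F_EXX = 0.6 × 90 = 54 ksi.
R_n = 54 × 1.922 = 103.8 kip; R_n/Ω = 103.8/2.0 = 51.9 kip.

R_n/Ω ≈ 51.9 kip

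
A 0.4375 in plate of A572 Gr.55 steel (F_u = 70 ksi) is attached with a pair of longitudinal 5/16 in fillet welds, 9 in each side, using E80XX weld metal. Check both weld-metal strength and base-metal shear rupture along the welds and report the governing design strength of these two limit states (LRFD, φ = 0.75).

φR_n ≈ 143 kip (weld metal governs)

E80XX → F_EXX = 80 ksi.
t_e = 0.707 × 0.3125 = 0.2209 in; L = 18 in.
Weld metal: φR_n = 0.75 × 0.6 × 80 × 0.2209 × 18 = 143.2 kip.
Base metal (shear rupture): φR_n = 0.75 × 0.6 × 70 × 0.4375 × 18 = 248.1 kip.
Governing: weld metal.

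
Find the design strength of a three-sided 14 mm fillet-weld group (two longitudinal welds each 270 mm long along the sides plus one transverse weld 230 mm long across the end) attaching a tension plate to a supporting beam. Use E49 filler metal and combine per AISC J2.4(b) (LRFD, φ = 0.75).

φR_n ≈ 1750 kN

E49XX → F_EXX = 490 MPa.
t_e = 0.707 × 14 = 9.898 mm.
R_nwl = 0.6 × 490 × 9.898 × 540 × 10⁻³ = 1571 kN (longitudinal, 2 welds).
R_nwt = 0.6 × 490 × 9.898 × 230 × 10⁻³ = 669.3 kN (transverse, base value).
(i) R_nwl + R_nwt = 2241 kN; (ii) 0.85 R_nwl + 1.5 R_nwt = 2340 kN.
R_n = max = 2340 kN [governs: (ii)]; φR_n = 1755 kN.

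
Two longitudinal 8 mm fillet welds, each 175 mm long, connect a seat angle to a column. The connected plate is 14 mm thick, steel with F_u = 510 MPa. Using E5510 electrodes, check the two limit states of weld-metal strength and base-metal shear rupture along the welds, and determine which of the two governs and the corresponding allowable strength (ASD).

E55XX → F_EXX = 550 MPa.
t_e = 0.707 × 8 = 5.656 mm; L = 350 mm.
Weld metal: R_n/Ω = (1/2.0) × 0.6 × 550 × 5.656 × 350 × 10⁻³ = 326.6 kN.
Base metal (shear rupture): R_n/Ω = (1/2.0) × 0.6 × 510 × 14 × 350 × 10⁻³ = 749.7 kN.
Governing: weld metal.

R_n/Ω ≈ 327 kN (weld metal governs)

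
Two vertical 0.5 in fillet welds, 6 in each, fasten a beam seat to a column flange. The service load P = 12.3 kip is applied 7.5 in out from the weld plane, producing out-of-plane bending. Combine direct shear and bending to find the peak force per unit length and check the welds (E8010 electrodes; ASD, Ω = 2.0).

E80XX → F_EXX = 80 ksi.
L_w = 2 × 6 = 12 in; section modulus (unit throat) S = 2 × L²/6 = 12 in².
Direct shear f_v = P/L_w = 12.3/12 = 1.025 kip/in.
Moment M = P × e = 12.3 × 7.5 = 92.25 kip·in; bending f_b = M/S = 7.688 kip/in.
f_max = √(f_v² + f_b²) = √(1.025² + 7.688²) = 7.756 kip/in.
r_n/Ω = (1/2.0) × 0.6 × 80 × (0.707 × 0.5) = 8.484 kip/in → adequate.

f_max ≈ 7.76 kip/in; adequate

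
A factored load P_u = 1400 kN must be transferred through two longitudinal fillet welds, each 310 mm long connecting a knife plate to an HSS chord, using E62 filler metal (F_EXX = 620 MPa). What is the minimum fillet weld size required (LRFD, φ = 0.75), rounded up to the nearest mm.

Total weld length L = 620 mm.
Required throat t_e = P_u / (φ × 0.6 F_EXX × L) = 1400 / (0.75 × 0.6 × 620 × 620 × 10⁻³) = 8.093 mm.
Required leg w = t_e / 0.707 = 11.45 mm → use 12 mm.

w = 12 mm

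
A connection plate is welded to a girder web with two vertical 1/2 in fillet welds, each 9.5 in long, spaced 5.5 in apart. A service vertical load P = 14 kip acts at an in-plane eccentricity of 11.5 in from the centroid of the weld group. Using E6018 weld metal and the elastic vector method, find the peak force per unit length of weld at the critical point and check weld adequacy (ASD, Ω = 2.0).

E60XX → F_EXX = 60 ksi.
Total weld length L_w = 19 in. Treat welds as unit-width lines.
Polar moment about centroid: J = 2[d³/12 + d(b/2)²] = 2[9.5³/12 + 9.5×2.75²] = 286.6 in³.
Direct shear f_v = P/L_w = 14 / 19 = 0.7368 kip/in (vertical).
Torsion M = P·e = 14 × 11.5 = 161 kip·in.
Critical point at (x, y) = (2.75, 4.75) from centroid. f_tx = M·y/J = 2.669 kip/in; f_ty = M·x/J = 1.545 kip/in.
Resultant f_max = √[f_tx² + (f_v + f_ty)²] = √[2.669² + (0.7368 + 1.545)²] = 3.511 kip/in.
Capacity per unit length: r_n/Ω = (1/2.0) × 0.6 × 60 × (0.707 × 0.5) = 6.363 kip/in.
3.511 ≤ 6.363 → adequate.

f_max ≈ 3.51 kip/in; adequate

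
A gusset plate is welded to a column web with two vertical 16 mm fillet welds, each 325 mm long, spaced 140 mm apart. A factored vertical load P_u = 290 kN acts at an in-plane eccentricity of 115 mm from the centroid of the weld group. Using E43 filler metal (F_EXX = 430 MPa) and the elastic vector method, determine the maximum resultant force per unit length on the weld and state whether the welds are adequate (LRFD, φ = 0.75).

Total weld length L_w = 650 mm. Treat welds as unit-width lines.
Polar moment about centroid: J = 2[d³/12 + d(b/2)²] = 2[325³/12 + 325×70²] = 8906000 mm³.
Direct shear f_v = P/L_w = 290×10³ / 650 = 446.2 N/mm (vertical).
Torsion M = P·e = 290×10³ × 115 = 33350000 N·mm.
Critical point at (x, y) = (70, 162.5) from centroid. f_tx = M·y/J = 608.5 N/mm; f_ty = M·x/J = 262.1 N/mm.
Resultant f_max = √[f_tx² + (f_v + f_ty)²] = √[608.5² + (446.2 + 262.1)²] = 933.8 N/mm.
Capacity per unit length: φr_n = 0.75 × 0.6 × 430 × (0.707 × 16) = 2189 N/mm.
933.8 ≤ 2189 → adequate.

f_max ≈ 934 N/mm; adequate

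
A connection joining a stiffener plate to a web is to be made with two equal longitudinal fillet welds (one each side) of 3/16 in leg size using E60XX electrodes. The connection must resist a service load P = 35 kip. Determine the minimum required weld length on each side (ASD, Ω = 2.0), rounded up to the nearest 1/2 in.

E60XX → F_EXX = 60 ksi.
Throat t_e = 0.707 × 0.1875 = 0.1326 in.
r_n/Ω = (0.6 × 60 × 0.1326) / 2.0 = 2.386 kip/in.
L_req = P / (r_n/Ω) = 35 / 2.386 = 14.67 in total.
Per side: 14.67 / 2 = 7.334 in.
Round up → use L = 7.5 in on each side.

L = 7.5 in on each side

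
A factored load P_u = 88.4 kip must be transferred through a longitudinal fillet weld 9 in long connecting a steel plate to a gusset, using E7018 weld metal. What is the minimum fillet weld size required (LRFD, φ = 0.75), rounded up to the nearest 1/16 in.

w = 1/2 in

E70XX → F_EXX = 70 ksi.
Total weld length L = 9 in.
Required throat t_e = P_u / (φ × 0.6 F_EXX × L) = 88.4 / (0.75 × 0.6 × 70 × 9) = 0.3118 in.
Required leg w = t_e / 0.707 = 0.441 in → use 1/2 in.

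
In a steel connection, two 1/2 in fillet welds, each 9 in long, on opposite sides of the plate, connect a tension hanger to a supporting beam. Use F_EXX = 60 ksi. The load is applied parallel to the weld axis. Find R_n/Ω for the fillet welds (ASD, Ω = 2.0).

Effective throat t_e = 0.707 × 0.5 = 0.3535 in.
Total length L = 18 in; A_we = 0.3535 × 18 = 6.363 in².
F_nw = 0.6 F_EXX = 0.6 × 60 = 36 ksi.
R_n = 36 × 6.363 = 229.1 kips; R_n/Ω = 229.1/2.0 = 114.5 kips.

R_n/Ω ≈ 115 kips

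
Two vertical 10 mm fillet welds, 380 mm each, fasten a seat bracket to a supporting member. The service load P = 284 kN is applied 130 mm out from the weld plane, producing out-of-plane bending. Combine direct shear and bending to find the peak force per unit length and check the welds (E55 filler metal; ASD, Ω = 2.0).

E55XX → F_EXX = 550 MPa.
L_w = 2 × 380 = 760 mm; section modulus (unit throat) S = 2 × L²/6 = 48130 mm².
Direct shear f_v = P/L_w = 284×10³/760 = 373.7 N/mm.
Moment M = P × e = 284×10³ × 130 = 36920000 N·mm; bending f_b = M/S = 767 N/mm.
f_max = √(f_v² + f_b²) = √(373.7² + 767²) = 853.2 N/mm.
r_n/Ω = (1/2.0) × 0.6 × 550 × (0.707 × 10) = 1167 N/mm → adequate.

f_max ≈ 853 N/mm; adequate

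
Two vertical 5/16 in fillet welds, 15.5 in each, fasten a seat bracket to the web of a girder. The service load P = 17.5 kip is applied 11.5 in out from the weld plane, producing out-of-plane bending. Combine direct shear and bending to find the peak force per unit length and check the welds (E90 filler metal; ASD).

E90XX → F_EXX = 90 ksi.
L_w = 2 × 15.5 = 31 in; section modulus (unit throat) S = 2 × L²/6 = 80.08 in².
Direct shear f_v = P/L_w = 17.5/31 = 0.5645 kip/in.
Moment M = P × e = 17.5 × 11.5 = 201.25 kip·in; bending f_b = M/S = 2.513 kip/in.
f_max = √(f_v² + f_b²) = √(0.5645² + 2.513²) = 2.576 kip/in.
r_n/Ω = (1/2.0) × 0.6 × 90 × (0.707 × 0.3125) = 5.965 kip/in → adequate.

f_max ≈ 2.58 kip/in; adequate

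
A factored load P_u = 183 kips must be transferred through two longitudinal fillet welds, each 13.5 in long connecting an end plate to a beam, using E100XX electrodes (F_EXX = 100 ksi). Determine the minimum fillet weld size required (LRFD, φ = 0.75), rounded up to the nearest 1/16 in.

Total weld length L = 27 in.
Required throat t_e = P_u / (φ × 0.6 F_EXX × L) = 183 / (0.75 × 0.6 × 100 × 27) = 0.1506 in.
Required leg w = t_e / 0.707 = 0.213 in → use 1/4 in.

w = 1/4 in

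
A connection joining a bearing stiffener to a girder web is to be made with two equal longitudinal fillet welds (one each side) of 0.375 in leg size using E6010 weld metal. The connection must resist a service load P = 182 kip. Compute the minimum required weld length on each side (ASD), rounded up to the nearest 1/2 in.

E60XX → F_EXX = 60 ksi.
Throat t_e = 0.707 × 0.375 = 0.2651 in.
r_n/Ω = (0.6 × 60 × 0.2651) / 2.0 = 4.772 kip/in.
L_req = P / (r_n/Ω) = 182 / 4.772 = 38.14 in total.
Per side: 38.14 / 2 = 19.07 in.
Round up → use L = 19.5 in on each side.

L = 19.5 in on each side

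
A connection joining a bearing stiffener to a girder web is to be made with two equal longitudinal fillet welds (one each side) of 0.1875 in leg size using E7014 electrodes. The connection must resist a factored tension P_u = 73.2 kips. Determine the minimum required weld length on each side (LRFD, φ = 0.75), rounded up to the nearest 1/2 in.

L = 9 in on each side

E70XX → F_EXX = 70 ksi.
Throat t_e = 0.707 × 0.1875 = 0.1326 in.
φr_n = 0.75 × 0.6 × 70 × 0.1326 = 4.176 kips/in.
L_req = P_u / φr_n = 73.2 / 4.176 = 17.53 in total.
Per side: 17.53 / 2 = 8.765 in.
Round up → use L = 9 in on each side.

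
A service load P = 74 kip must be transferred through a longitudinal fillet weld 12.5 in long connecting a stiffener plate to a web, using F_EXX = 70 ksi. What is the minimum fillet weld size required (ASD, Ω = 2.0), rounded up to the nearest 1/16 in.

Total weld length L = 12.5 in.
Required throat t_e = P × Ω / (0.6 F_EXX × L) = 74 × 2.0 / (0.6 × 70 × 12.5) = 0.2819 in.
Required leg w = t_e / 0.707 = 0.3987 in → use 7/16 in.

w = 7/16 in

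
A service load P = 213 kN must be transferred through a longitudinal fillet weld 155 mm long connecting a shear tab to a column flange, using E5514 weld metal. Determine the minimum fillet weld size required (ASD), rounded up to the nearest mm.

E55XX → F_EXX = 550 MPa.
Total weld length L = 155 mm.
Required throat t_e = P × Ω / (0.6 F_EXX × L) = 213 × 2.0 / (0.6 × 550 × 155 × 10⁻³) = 8.328 mm.
Required leg w = t_e / 0.707 = 11.78 mm → use 12 mm.

w = 12 mm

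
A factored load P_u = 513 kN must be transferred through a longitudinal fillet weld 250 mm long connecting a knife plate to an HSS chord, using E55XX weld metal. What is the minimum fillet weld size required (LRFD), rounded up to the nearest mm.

w = 12 mm

E55XX → F_EXX = 550 MPa.
Total weld length L = 250 mm.
Required throat t_e = P_u / (φ × 0.6 F_EXX × L) = 513 / (0.75 × 0.6 × 550 × 250 × 10⁻³) = 8.291 mm.
Required leg w = t_e / 0.707 = 11.73 mm → use 12 mm.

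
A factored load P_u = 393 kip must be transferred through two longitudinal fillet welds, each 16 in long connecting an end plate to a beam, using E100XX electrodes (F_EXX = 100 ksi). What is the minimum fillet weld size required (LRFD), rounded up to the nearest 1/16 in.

w = 7/16 in

Total weld length L = 32 in.
Required throat t_e = P_u / (φ × 0.6 F_EXX × L) = 393 / (0.75 × 0.6 × 100 × 32) = 0.2729 in.
Required leg w = t_e / 0.707 = 0.386 in → use 7/16 in.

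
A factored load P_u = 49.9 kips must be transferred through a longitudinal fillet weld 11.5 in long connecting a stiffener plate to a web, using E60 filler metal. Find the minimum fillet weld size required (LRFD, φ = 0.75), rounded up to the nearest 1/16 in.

E60XX → F_EXX = 60 ksi.
Total weld length L = 11.5 in.
Required throat t_e = P_u / (φ × 0.6 F_EXX × L) = 49.9 / (0.75 × 0.6 × 60 × 11.5) = 0.1607 in.
Required leg w = t_e / 0.707 = 0.2273 in → use 1/4 in.

w = 1/4 in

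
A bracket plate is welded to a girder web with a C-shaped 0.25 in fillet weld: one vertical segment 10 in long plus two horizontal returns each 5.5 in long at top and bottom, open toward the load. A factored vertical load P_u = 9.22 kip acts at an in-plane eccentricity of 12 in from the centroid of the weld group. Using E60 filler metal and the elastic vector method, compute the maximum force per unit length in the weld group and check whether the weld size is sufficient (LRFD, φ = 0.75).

E60XX → F_EXX = 60 ksi.
Total weld length L_w = 21 in. Treat welds as unit-width lines.
Centroid: x̄ = 2×5.5×2.75 / 21 = 1.44 in from the vertical weld.
Polar moment about centroid: J = I_x + I_y = [10³/12 + 2×5.5×5²] + [10×1.44² + 2(5.5³/12 + 5.5×1.31²)] = 425.7 in³.
Direct shear f_v = P/L_w = 9.22 / 21 = 0.439 kip/in (vertical).
Torsion M = P·e = 9.22 × 12 = 110.64 kip·in.
Critical point at (x, y) = (4.06, 5) from centroid. f_tx = M·y/J = 1.3 kip/in; f_ty = M·x/J = 1.055 kip/in.
Resultant f_max = √[f_tx² + (f_v + f_ty)²] = √[1.3² + (0.439 + 1.055)²] = 1.98 kip/in.
Capacity per unit length: φr_n = 0.75 × 0.6 × 60 × (0.707 × 0.25) = 4.772 kip/in.
1.98 ≤ 4.772 → adequate.

f_max ≈ 1.98 kip/in; adequate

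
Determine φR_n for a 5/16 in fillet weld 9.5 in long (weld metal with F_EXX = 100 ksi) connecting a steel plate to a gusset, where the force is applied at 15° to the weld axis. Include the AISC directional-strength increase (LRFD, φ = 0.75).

φR_n ≈ 101 kip

t_e = 0.707 × 0.3125 = 0.2209 in; A_we = 0.2209 × 9.5 = 2.099 in².
Directional factor: 1.0 + 0.5 sin^1.5(15°) = 1.066.
F_nw = 0.6 × 100 × 1.066 = 63.95 ksi.
φR_n = 0.75 × 63.95 × 2.099 = 100.7 kip.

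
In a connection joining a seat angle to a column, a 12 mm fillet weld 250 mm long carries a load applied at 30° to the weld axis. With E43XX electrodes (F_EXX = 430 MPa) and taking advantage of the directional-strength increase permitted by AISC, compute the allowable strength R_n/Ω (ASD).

t_e = 0.707 × 12 = 8.484 mm; A_we = 8.484 × 250 = 2121 mm².
Directional factor: 1.0 + 0.5 sin^1.5(30°) = 1.177.
F_nw = 0.6 × 430 × 1.177 = 303.6 MPa.
R_n/Ω = (303.6 × 2121) / 2.0 × 10⁻³ = 322 kN.

R_n/Ω ≈ 322 kN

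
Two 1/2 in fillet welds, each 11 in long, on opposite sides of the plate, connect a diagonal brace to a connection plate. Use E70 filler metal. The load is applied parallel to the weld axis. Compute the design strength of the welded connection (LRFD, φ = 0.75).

E70XX → F_EXX = 70 ksi.
Effective throat t_e = 0.707 × 0.5 = 0.3535 in.
Total length L = 22 in; A_we = 0.3535 × 22 = 7.777 in².
F_nw = 0.6 F_EXX = 0.6 × 70 = 42 ksi.
φR_n = 0.75 × 42 × 7.777 = 245 kip.

φR_n ≈ 245 kip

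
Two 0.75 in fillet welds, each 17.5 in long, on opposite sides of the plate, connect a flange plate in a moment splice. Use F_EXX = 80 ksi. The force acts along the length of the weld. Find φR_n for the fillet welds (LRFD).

φR_n ≈ 668 kips

Effective throat t_e = 0.707 × 0.75 = 0.5302 in.
Total length L = 35 in; A_we = 0.5302 × 35 = 18.56 in².
F_nw = 0.6 F_EXX = 0.6 × 80 = 48 ksi.
φR_n = 0.75 × 48 × 18.56 = 668.1 kips.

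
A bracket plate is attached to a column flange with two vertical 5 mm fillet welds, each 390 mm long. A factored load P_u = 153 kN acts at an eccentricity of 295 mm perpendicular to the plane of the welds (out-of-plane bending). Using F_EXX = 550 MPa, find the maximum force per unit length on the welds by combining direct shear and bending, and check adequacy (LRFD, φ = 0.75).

f_max ≈ 912 N/mm; NOT adequate

L_w = 2 × 390 = 780 mm; section modulus (unit throat) S = 2 × L²/6 = 50700 mm².
Direct shear f_v = P/L_w = 153×10³/780 = 196.2 N/mm.
Moment M = P × e = 153×10³ × 295 = 45135000 N·mm; bending f_b = M/S = 890.2 N/mm.
f_max = √(f_v² + f_b²) = √(196.2² + 890.2²) = 911.6 N/mm.
φr_n = 0.75 × 0.6 × 550 × (0.707 × 5) = 874.9 N/mm → NOT adequate.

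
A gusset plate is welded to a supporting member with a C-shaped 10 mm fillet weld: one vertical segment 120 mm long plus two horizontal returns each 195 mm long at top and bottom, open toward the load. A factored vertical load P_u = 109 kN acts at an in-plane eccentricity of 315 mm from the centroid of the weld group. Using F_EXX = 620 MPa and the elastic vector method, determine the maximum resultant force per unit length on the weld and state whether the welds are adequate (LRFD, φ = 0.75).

f_max ≈ 1460 N/mm; adequate

Total weld length L_w = 510 mm. Treat welds as unit-width lines.
Centroid: x̄ = 2×195×97.5 / 510 = 74.56 mm from the vertical weld.
Polar moment about centroid: J = I_x + I_y = [120³/12 + 2×195×60²] + [120×74.56² + 2(195³/12 + 195×22.94²)] = 3656000 mm³.
Direct shear f_v = P/L_w = 109×10³ / 510 = 213.7 N/mm (vertical).
Torsion M = P·e = 109×10³ × 315 = 34335000 N·mm.
Critical point at (x, y) = (120.4, 60) from centroid. f_tx = M·y/J = 563.5 N/mm; f_ty = M·x/J = 1131 N/mm.
Resultant f_max = √[f_tx² + (f_v + f_ty)²] = √[563.5² + (213.7 + 1131)²] = 1458 N/mm.
Capacity per unit length: φr_n = 0.75 × 0.6 × 620 × (0.707 × 10) = 1973 N/mm.
1458 ≤ 1973 → adequate.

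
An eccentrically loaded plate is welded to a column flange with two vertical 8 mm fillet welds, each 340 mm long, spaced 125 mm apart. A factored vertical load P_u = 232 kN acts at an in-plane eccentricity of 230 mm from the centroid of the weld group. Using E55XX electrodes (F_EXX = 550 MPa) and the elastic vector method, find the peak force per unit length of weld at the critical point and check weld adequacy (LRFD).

Total weld length L_w = 680 mm. Treat welds as unit-width lines.
Polar moment about centroid: J = 2[d³/12 + d(b/2)²] = 2[340³/12 + 340×62.5²] = 9207000 mm³.
Direct shear f_v = P/L_w = 232×10³ / 680 = 341.2 N/mm (vertical).
Torsion M = P·e = 232×10³ × 230 = 53360000 N·mm.
Critical point at (x, y) = (62.5, 170) from centroid. f_tx = M·y/J = 985.3 N/mm; f_ty = M·x/J = 362.2 N/mm.
Resultant f_max = √[f_tx² + (f_v + f_ty)²] = √[985.3² + (341.2 + 362.2)²] = 1211 N/mm.
Capacity per unit length: φr_n = 0.75 × 0.6 × 550 × (0.707 × 8) = 1400 N/mm.
1211 ≤ 1400 → adequate.

f_max ≈ 1210 N/mm; adequate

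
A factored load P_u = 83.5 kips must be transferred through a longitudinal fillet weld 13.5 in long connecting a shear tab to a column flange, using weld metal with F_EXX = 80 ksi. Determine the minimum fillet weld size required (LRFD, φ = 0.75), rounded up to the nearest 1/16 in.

Total weld length L = 13.5 in.
Required throat t_e = P_u / (φ × 0.6 F_EXX × L) = 83.5 / (0.75 × 0.6 × 80 × 13.5) = 0.1718 in.
Required leg w = t_e / 0.707 = 0.243 in → use 1/4 in.

w = 1/4 in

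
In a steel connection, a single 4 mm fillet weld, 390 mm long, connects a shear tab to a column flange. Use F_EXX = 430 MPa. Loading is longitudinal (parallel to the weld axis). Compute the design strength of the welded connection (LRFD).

Effective throat t_e = 0.707 × 4 = 2.828 mm.
Total length L = 390 mm; A_we = 2.828 × 390 = 1103 mm².
F_nw = 0.6 F_EXX = 0.6 × 430 = 258 MPa.
φR_n = 0.75 × 258 × 1103 × 10⁻³ = 213.4 kN.

φR_n ≈ 213 kN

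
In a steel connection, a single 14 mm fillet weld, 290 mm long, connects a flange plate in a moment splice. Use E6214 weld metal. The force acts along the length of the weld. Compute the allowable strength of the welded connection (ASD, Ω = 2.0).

R_n/Ω ≈ 534 kN

E62XX → F_EXX = 620 MPa.
Effective throat t_e = 0.707 × 14 = 9.898 mm.
Total length L = 290 mm; A_we = 9.898 × 290 = 2870 mm².
F_nw = 0.6 F_EXX = 0.6 × 620 = 372 MPa.
R_n = 372 × 2870 × 10⁻³ = 1068 kN; R_n/Ω = 1068/2.0 = 533.9 kN.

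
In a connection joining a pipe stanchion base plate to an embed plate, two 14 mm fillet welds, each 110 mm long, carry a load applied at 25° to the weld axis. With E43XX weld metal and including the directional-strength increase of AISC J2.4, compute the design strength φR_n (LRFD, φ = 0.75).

E43XX → F_EXX = 430 MPa.
t_e = 0.707 × 14 = 9.898 mm; A_we = 9.898 × 220 = 2178 mm².
Directional factor: 1.0 + 0.5 sin^1.5(25°) = 1.137.
F_nw = 0.6 × 430 × 1.137 = 293.4 MPa.
φR_n = 0.75 × 293.4 × 2178 × 10⁻³ = 479.2 kN.

φR_n ≈ 479 kN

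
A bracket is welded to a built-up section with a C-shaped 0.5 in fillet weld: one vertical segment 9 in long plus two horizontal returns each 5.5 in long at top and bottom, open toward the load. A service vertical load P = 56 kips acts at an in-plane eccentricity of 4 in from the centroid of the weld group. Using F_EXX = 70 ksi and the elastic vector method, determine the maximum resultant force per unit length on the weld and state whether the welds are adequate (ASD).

Total weld length L_w = 20 in. Treat welds as unit-width lines.
Centroid: x̄ = 2×5.5×2.75 / 20 = 1.512 in from the vertical weld.
Polar moment about centroid: J = I_x + I_y = [9³/12 + 2×5.5×4.5²] + [9×1.512² + 2(5.5³/12 + 5.5×1.238²)] = 348.7 in³.
Direct shear f_v = P/L_w = 56 / 20 = 2.8 kip/in (vertical).
Torsion M = P·e = 56 × 4 = 224 kip·in.
Critical point at (x, y) = (3.987, 4.5) from centroid. f_tx = M·y/J = 2.891 kip/in; f_ty = M·x/J = 2.562 kip/in.
Resultant f_max = √[f_tx² + (f_v + f_ty)²] = √[2.891² + (2.8 + 2.562)²] = 6.092 kip/in.
Capacity per unit length: r_n/Ω = (1/2.0) × 0.6 × 70 × (0.707 × 0.5) = 7.423 kip/in.
6.092 ≤ 7.423 → adequate.

f_max ≈ 6.09 kip/in; adequate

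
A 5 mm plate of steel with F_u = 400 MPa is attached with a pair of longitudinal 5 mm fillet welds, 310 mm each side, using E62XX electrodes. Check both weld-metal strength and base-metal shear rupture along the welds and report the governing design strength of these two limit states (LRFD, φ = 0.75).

φR_n ≈ 558 kN (base-metal shear rupture governs)

E62XX → F_EXX = 620 MPa.
t_e = 0.707 × 5 = 3.535 mm; L = 620 mm.
Weld metal: φR_n = 0.75 × 0.6 × 620 × 3.535 × 620 × 10⁻³ = 611.5 kN.
Base metal (shear rupture): φR_n = 0.75 × 0.6 × 400 × 5 × 620 × 10⁻³ = 558 kN.
Governing: base-metal shear rupture.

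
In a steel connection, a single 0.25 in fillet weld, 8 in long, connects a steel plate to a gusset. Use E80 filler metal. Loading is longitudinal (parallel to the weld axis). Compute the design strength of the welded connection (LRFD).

φR_n ≈ 50.9 kip

E80XX → F_EXX = 80 ksi.
Effective throat t_e = 0.707 × 0.25 = 0.1767 in.
Total length L = 8 in; A_we = 0.1767 × 8 = 1.414 in².
F_nw = 0.6 F_EXX = 0.6 × 80 = 48 ksi.
φR_n = 0.75 × 48 × 1.414 = 50.9 kip.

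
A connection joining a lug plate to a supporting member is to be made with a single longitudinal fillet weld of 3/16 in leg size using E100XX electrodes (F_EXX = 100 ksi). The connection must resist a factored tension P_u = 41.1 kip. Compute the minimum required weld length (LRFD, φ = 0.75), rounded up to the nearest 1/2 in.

Throat t_e = 0.707 × 0.1875 = 0.1326 in.
φr_n = 0.75 × 0.6 × 100 × 0.1326 = 5.965 kip/in.
L_req = P_u / φr_n = 41.1 / 5.965 = 6.89 in total.
Round up → use L = 7 in.

L = 7 in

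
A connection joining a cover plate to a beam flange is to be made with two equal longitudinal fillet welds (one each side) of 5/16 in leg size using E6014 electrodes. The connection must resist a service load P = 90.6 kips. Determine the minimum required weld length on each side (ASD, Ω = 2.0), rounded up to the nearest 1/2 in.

E60XX → F_EXX = 60 ksi.
Throat t_e = 0.707 × 0.3125 = 0.2209 in.
r_n/Ω = (0.6 × 60 × 0.2209) / 2.0 = 3.977 kip/in.
L_req = P / (r_n/Ω) = 90.6 / 3.977 = 22.78 in total.
Per side: 22.78 / 2 = 11.39 in.
Round up → use L = 11.5 in on each side.

L = 11.5 in on each side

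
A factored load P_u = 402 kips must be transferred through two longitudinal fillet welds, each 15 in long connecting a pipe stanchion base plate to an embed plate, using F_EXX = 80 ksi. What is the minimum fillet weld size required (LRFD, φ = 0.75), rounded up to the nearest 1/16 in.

w = 9/16 in

Total weld length L = 30 in.
Required throat t_e = P_u / (φ × 0.6 F_EXX × L) = 402 / (0.75 × 0.6 × 80 × 30) = 0.3722 in.
Required leg w = t_e / 0.707 = 0.5265 in → use 9/16 in.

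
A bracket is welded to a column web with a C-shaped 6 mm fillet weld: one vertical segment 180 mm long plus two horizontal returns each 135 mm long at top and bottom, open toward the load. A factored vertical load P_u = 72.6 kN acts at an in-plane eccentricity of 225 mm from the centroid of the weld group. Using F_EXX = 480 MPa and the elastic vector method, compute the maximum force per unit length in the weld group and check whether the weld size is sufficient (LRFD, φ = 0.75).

f_max ≈ 722 N/mm; adequate

Total weld length L_w = 450 mm. Treat welds as unit-width lines.
Centroid: x̄ = 2×135×67.5 / 450 = 40.5 mm from the vertical weld.
Polar moment about centroid: J = I_x + I_y = [180³/12 + 2×135×90²] + [180×40.5² + 2(135³/12 + 135×27²)] = 3575000 mm³.
Direct shear f_v = P/L_w = 72.6×10³ / 450 = 161.3 N/mm (vertical).
Torsion M = P·e = 72.6×10³ × 225 = 16335000 N·mm.
Critical point at (x, y) = (94.5, 90) from centroid. f_tx = M·y/J = 411.2 N/mm; f_ty = M·x/J = 431.8 N/mm.
Resultant f_max = √[f_tx² + (f_v + f_ty)²] = √[411.2² + (161.3 + 431.8)²] = 721.7 N/mm.
Capacity per unit length: φr_n = 0.75 × 0.6 × 480 × (0.707 × 6) = 916.3 N/mm.
721.7 ≤ 916.3 → adequate.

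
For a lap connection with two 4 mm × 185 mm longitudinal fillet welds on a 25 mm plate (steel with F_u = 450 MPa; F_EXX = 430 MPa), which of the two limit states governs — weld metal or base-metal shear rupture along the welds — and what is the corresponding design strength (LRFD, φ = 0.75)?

t_e = 0.707 × 4 = 2.828 mm; L = 370 mm.
Weld metal: φR_n = 0.75 × 0.6 × 430 × 2.828 × 370 × 10⁻³ = 202.5 kN.
Base metal (shear rupture): φR_n = 0.75 × 0.6 × 450 × 25 × 370 × 10⁻³ = 1873 kN.
Governing: weld metal.

φR_n ≈ 202 kN (weld metal governs)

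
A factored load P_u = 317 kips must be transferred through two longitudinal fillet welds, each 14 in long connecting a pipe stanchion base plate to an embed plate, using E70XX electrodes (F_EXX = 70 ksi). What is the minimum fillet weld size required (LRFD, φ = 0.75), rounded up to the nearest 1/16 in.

w = 9/16 in

Total weld length L = 28 in.
Required throat t_e = P_u / (φ × 0.6 F_EXX × L) = 317 / (0.75 × 0.6 × 70 × 28) = 0.3594 in.
Required leg w = t_e / 0.707 = 0.5084 in → use 9/16 in.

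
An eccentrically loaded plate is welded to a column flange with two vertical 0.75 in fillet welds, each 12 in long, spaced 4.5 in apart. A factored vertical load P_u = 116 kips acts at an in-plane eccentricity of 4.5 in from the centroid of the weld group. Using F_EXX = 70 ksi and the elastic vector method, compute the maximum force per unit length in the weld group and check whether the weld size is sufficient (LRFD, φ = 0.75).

Total weld length L_w = 24 in. Treat welds as unit-width lines.
Polar moment about centroid: J = 2[d³/12 + d(b/2)²] = 2[12³/12 + 12×2.25²] = 409.5 in³.
Direct shear f_v = P/L_w = 116 / 24 = 4.833 kip/in (vertical).
Torsion M = P·e = 116 × 4.5 = 522 kip·in.
Critical point at (x, y) = (2.25, 6) from centroid. f_tx = M·y/J = 7.648 kip/in; f_ty = M·x/J = 2.868 kip/in.
Resultant f_max = √[f_tx² + (f_v + f_ty)²] = √[7.648² + (4.833 + 2.868)²] = 10.85 kip/in.
Capacity per unit length: φr_n = 0.75 × 0.6 × 70 × (0.707 × 0.75) = 16.7 kip/in.
10.85 ≤ 16.7 → adequate.

f_max ≈ 10.9 kip/in; adequate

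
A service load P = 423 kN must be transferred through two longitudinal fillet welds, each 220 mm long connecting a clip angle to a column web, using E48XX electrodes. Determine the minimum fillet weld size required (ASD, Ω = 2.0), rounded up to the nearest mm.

w = 10 mm

E48XX → F_EXX = 480 MPa.
Total weld length L = 440 mm.
Required throat t_e = P × Ω / (0.6 F_EXX × L) = 423 × 2.0 / (0.6 × 480 × 440 × 10⁻³) = 6.676 mm.
Required leg w = t_e / 0.707 = 9.443 mm → use 10 mm.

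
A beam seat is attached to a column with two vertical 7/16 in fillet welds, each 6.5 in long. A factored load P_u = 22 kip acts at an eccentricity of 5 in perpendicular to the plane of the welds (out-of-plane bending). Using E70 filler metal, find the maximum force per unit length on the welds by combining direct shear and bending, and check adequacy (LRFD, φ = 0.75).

E70XX → F_EXX = 70 ksi.
L_w = 2 × 6.5 = 13 in; section modulus (unit throat) S = 2 × L²/6 = 14.08 in².
Direct shear f_v = P/L_w = 22/13 = 1.692 kip/in.
Moment M = P × e = 22 × 5 = 110 kip·in; bending f_b = M/S = 7.811 kip/in.
f_max = √(f_v² + f_b²) = √(1.692² + 7.811²) = 7.992 kip/in.
φr_n = 0.75 × 0.6 × 70 × (0.707 × 0.4375) = 9.743 kip/in → adequate.

f_max ≈ 7.99 kip/in; adequate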